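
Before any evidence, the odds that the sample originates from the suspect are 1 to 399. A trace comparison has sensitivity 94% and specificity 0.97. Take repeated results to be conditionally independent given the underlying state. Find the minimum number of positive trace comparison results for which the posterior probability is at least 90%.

3

Prior odds = 1/399.
False-positive rate = 1 − 0.97 = 0.03; likelihood ratio of a positive = 0.94/0.03 = 94/3.
Target posterior odds = 0.9/0.1 = 9.
Require (94/3)ⁿ ≥ 9 ÷ (1/399) = 3591.
(94/3)² = 8836/9 falls short of 3591 but (94/3)³ = 830584/27 reaches it, so n = 3.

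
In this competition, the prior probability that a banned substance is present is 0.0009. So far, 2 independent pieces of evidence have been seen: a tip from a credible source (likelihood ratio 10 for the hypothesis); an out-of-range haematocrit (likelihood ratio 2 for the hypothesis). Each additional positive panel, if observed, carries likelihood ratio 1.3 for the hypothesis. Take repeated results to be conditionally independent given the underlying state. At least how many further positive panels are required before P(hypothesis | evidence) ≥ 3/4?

20

Prior odds = 0.0009/0.9991 = 9/9991.
Combined Bayes factor of the evidence already in hand = 10 × 2 = 20.
Odds after that evidence = (9/9991) × 20 = 180/9991.
Target odds = 0.75/0.25 = 3.
Need 1.3ⁿ ≥ 3 ÷ (180/9991) = 9991/60.
1.3¹⁹ ≈146.192 falls short of 9991/60 but 1.3²⁰ ≈190.05 reaches it, so n = 20.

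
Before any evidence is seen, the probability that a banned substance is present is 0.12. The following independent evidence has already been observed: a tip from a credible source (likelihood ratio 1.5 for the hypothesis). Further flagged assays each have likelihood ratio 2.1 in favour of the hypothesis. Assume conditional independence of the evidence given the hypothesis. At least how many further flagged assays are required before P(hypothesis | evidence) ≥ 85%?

5

Prior odds = 0.12/0.88 = 3/22.
Bayes factor of the evidence already in hand = 1.5.
Odds after that evidence = (3/22) × 1.5 = 9/44.
Target odds = 0.85/0.15 = 17/3.
Need 2.1ⁿ ≥ 17/3 ÷ (9/44) = 748/27.
2.1⁴ = 19.4481 falls short of 748/27 but 2.1⁵ = 4084101/100000 reaches it, so n = 5.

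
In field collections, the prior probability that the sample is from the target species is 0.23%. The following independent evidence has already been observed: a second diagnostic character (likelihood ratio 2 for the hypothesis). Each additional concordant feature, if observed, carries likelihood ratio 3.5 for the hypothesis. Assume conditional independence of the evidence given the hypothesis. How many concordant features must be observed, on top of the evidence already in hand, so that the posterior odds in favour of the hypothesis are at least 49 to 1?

8

Prior odds = 0.0023/0.9977 = 23/9977.
Bayes factor of the evidence already in hand = 2.
Odds after that evidence = (23/9977) × 2 = 46/9977.
Target odds = 49.
Need 3.5ⁿ ≥ 49 ÷ (46/9977) = 488873/46.
3.5⁷ = 823543/128 falls short of 488873/46 but 3.5⁸ = 5764801/256 reaches it, so n = 8.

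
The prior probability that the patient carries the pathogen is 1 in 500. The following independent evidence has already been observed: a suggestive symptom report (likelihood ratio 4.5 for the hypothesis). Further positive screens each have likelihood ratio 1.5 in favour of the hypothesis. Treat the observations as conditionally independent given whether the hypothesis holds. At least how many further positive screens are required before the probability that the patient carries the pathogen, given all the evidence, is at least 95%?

19

Prior odds = 0.002/0.998 = 1/499.
Bayes factor of the evidence already in hand = 4.5.
Odds after that evidence = (1/499) × 4.5 = 9/998.
Target odds = 0.95/0.05 = 19.
Need 1.5ⁿ ≥ 19 ÷ (9/998) = 18962/9.
1.5¹⁸ = 387420489/262144 falls short of 18962/9 but 1.5¹⁹ ≈2216.84 reaches it, so n = 19.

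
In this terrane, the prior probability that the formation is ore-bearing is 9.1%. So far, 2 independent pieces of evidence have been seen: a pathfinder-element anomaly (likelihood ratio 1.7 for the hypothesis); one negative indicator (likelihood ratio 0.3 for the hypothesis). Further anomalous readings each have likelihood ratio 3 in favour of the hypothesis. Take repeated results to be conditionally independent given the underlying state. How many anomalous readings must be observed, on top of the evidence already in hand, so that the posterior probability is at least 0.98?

7

Prior odds = 0.091/0.909 = 91/909.
Combined Bayes factor of the evidence already in hand = 1.7 × 0.3 = 0.51.
Odds after that evidence = (91/909) × 0.51 = 1547/30300.
Target odds = 0.98/0.02 = 49.
Need 3ⁿ ≥ 49 ÷ (1547/30300) = 212100/221.
3⁶ = 729 falls short of 212100/221 but 3⁷ = 2187 reaches it, so n = 7.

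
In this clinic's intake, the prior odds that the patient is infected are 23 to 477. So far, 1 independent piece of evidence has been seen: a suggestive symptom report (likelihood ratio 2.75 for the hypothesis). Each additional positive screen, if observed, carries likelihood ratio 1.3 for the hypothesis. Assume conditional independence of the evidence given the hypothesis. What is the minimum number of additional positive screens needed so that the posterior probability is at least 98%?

23

Prior odds = 23/477.
Bayes factor of the evidence already in hand = 2.75.
Odds after that evidence = (23/477) × 2.75 = 253/1908.
Target odds = 0.98/0.02 = 49.
Need 1.3ⁿ ≥ 49 ÷ (253/1908) = 93492/253.
1.3²² ≈321.184 falls short of 93492/253 but 1.3²³ ≈417.539 reaches it, so n = 23.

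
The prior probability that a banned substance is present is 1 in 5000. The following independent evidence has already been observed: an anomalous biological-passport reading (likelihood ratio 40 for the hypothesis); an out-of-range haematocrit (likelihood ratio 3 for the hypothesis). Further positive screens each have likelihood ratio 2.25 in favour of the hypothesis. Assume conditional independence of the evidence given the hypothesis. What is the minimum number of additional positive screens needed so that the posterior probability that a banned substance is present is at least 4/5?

7

Prior odds = 0.0002/0.9998 = 1/4999.
Combined Bayes factor of the evidence already in hand = 40 × 3 = 120.
Odds after that evidence = (1/4999) × 120 = 120/4999.
Target odds = 0.8/0.2 = 4.
Need 2.25ⁿ ≥ 4 ÷ (120/4999) = 4999/30.
2.25⁶ = 531441/4096 falls short of 4999/30 but 2.25⁷ = 4782969/16384 reaches it, so n = 7.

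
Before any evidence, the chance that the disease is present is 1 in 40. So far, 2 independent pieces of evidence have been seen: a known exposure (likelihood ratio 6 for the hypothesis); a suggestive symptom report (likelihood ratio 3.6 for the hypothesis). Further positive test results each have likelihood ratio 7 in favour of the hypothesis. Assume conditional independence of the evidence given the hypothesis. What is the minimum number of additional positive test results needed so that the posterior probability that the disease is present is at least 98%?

Prior odds = 0.025/0.975 = 1/39.
Combined Bayes factor of the evidence already in hand = 6 × 3.6 = 21.6.
Odds after that evidence = (1/39) × 21.6 = 36/65.
Target odds = 0.98/0.02 = 49.
Need 7ⁿ ≥ 49 ÷ (36/65) = 3185/36.
7² = 49 falls short of 3185/36 but 7³ = 343 reaches it, so n = 3.

3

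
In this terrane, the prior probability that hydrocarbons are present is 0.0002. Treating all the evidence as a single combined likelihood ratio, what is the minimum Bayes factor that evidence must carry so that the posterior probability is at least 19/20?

94981

Prior odds = 0.0002/0.9998 = 1/4999.
Target odds = 0.95/0.05 = 19.
Required Bayes factor = 19 ÷ (1/4999) = 94981.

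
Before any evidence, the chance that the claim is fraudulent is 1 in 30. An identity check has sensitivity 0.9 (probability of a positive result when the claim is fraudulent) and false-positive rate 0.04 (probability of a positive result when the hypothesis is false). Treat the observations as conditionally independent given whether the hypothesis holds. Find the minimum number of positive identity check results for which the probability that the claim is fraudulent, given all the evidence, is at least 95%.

3

Prior odds: (1/30) ÷ (29/30) = 1/29.
Likelihood ratio of a positive result = 0.9/0.04 = 22.5.
Target odds: 0.95 ÷ 0.05 = 19.
Require 22.5ⁿ ≥ 19 ÷ (1/29) = 551.
22.5² = 506.25 falls short of 551 but 22.5³ = 11390.625 reaches it, so n = 3.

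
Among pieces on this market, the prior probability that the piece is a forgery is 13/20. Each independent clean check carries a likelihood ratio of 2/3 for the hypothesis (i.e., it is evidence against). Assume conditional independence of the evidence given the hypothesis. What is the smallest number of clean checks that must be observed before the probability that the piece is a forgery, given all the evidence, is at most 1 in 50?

12

Prior odds: 0.65 ÷ 0.35 = 13/7.
Likelihood ratio per clean check = 2/3.
Target odds: 0.02 ÷ 0.98 = 1/49.
Need (13/7) × (2/3)ⁿ ≤ 1/49, i.e. (2/3)ⁿ ≤ 1/91.
(2/3)¹¹ = 2048/177147 is still above 1/91 but (2/3)¹² = 4096/531441 is at or below it, so n = 12.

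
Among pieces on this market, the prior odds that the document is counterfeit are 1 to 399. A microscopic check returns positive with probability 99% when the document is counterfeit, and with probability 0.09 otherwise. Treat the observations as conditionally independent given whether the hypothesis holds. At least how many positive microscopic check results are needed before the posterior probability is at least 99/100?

Prior odds = 1/399.
Likelihood ratio of a positive result = 0.99/0.09 = 11.
Target odds: 0.99 ÷ 0.01 = 99.
Need (1/399) × 11ⁿ ≥ 99, i.e. 11ⁿ ≥ 39501.
11⁴ = 14641 falls short of 39501 but 11⁵ = 161051 reaches it, so n = 5.

5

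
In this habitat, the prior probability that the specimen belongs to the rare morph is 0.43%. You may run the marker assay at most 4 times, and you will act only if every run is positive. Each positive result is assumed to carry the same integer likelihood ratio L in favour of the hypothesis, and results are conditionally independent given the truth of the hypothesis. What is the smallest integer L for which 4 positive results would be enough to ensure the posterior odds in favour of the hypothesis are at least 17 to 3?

Prior odds = 0.0043/0.9957 = 43/9957.
Target odds = 17/3.
Need L⁴ ≥ 17/3 ÷ (43/9957) = 56423/43.
6⁴ = 1296 < 56423/43 ≤ 2401 = 7⁴, so L = 7.

7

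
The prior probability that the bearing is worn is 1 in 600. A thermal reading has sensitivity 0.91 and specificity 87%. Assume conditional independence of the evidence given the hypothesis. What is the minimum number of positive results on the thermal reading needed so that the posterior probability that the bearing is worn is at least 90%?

Prior odds = (1/600)/(599/600) = 1/599.
False-positive rate = 1 − 0.87 = 0.13; likelihood ratio of a positive = 0.91/0.13 = 7.
Target posterior odds = 0.9/0.1 = 9.
Need (1/599) × 7ⁿ ≥ 9, i.e. 7ⁿ ≥ 5391.
7⁴ = 2401 falls short of 5391 but 7⁵ = 16807 reaches it, so n = 5.

5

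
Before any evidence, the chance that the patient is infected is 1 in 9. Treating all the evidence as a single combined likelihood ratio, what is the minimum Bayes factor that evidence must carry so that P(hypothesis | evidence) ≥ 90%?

Prior odds = (1/9)/(8/9) = 0.125.
Target odds = 0.9/0.1 = 9.
Required Bayes factor = 9 ÷ 0.125 = 72.

72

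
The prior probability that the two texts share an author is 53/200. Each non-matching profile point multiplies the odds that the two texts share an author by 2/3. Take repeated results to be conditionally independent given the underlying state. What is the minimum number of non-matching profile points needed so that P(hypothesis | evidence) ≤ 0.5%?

Prior odds: 0.265 ÷ 0.735 = 53/147.
Likelihood ratio per non-matching profile point = 2/3.
Target odds: 0.005 ÷ 0.995 = 1/199.
Require (2/3)ⁿ ≤ 1/199 ÷ (53/147) = 147/10547.
(2/3)¹⁰ = 1024/59049 is still above 147/10547 but (2/3)¹¹ = 2048/177147 is at or below it, so n = 11.

11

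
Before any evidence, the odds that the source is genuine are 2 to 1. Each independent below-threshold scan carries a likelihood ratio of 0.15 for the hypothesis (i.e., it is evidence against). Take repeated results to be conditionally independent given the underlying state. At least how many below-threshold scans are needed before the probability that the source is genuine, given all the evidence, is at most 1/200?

4

Prior odds = 2.
Likelihood ratio per below-threshold scan = 0.15.
Target posterior odds = 0.005/0.995 = 1/199.
Require 0.15ⁿ ≤ 1/199 ÷ 2 = 1/398.
0.15³ = 0.003375 is still above 1/398 but 0.15⁴ = 81/160000 is at or below it, so n = 4.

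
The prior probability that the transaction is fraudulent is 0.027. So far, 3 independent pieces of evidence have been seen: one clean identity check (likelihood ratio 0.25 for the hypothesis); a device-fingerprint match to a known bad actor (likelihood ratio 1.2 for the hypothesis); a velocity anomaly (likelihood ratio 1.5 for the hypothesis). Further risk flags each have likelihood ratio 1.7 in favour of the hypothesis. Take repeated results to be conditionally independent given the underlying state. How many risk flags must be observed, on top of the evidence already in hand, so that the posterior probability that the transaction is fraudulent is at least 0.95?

14

Prior odds = 0.027/0.973 = 27/973.
Combined Bayes factor of the evidence already in hand = 0.25 × 1.2 × 1.5 = 0.45.
Odds after that evidence = (27/973) × 0.45 = 243/19460.
Target odds = 0.95/0.05 = 19.
Need 1.7ⁿ ≥ 19 ÷ (243/19460) = 369740/243.
1.7¹³ ≈990.458 falls short of 369740/243 but 1.7¹⁴ ≈1683.78 reaches it, so n = 14.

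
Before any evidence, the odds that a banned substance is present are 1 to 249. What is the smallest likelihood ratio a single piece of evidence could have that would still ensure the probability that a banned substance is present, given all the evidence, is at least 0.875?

Prior odds = 1/249.
Target odds = 0.875/0.125 = 7.
Required Bayes factor = 7 ÷ (1/249) = 1743.

1743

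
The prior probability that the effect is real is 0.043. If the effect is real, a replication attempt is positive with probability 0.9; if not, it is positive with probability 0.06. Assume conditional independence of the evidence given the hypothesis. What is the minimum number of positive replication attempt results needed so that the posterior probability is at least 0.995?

4

Prior odds = 0.043/0.957 = 43/957.
Likelihood ratio of a positive = 0.9/0.06 = 15.
Target odds: 0.995 ÷ 0.005 = 199.
Require 15ⁿ ≥ 199 ÷ (43/957) = 190443/43.
15³ = 3375 falls short of 190443/43 but 15⁴ = 50625 reaches it, so n = 4.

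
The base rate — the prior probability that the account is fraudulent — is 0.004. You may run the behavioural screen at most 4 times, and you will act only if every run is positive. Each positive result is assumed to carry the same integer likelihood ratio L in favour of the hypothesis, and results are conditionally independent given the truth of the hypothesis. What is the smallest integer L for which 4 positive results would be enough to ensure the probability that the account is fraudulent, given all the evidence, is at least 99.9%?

23

Prior odds = 0.004/0.996 = 1/249.
Target odds = 0.999/0.001 = 999.
Need L⁴ ≥ 999 ÷ (1/249) = 248751.
22⁴ = 234256 < 248751 ≤ 279841 = 23⁴, so L = 23.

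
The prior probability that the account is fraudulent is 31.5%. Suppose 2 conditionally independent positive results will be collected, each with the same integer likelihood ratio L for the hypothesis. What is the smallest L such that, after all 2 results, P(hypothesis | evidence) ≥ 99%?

15

Prior odds = 0.315/0.685 = 63/137.
Target odds = 0.99/0.01 = 99.
Need L² ≥ 99 ÷ (63/137) = 1507/7.
14² = 196 < 1507/7 ≤ 225 = 15², so L = 15.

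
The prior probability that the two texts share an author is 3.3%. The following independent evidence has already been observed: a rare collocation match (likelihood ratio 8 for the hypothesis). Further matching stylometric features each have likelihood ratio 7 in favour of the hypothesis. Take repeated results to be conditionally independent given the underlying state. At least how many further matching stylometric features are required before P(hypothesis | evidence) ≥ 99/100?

4

Prior odds = 0.033/0.967 = 33/967.
Bayes factor of the evidence already in hand = 8.
Odds after that evidence = (33/967) × 8 = 264/967.
Target odds = 0.99/0.01 = 99.
Need 7ⁿ ≥ 99 ÷ (264/967) = 362.625.
7³ = 343 falls short of 362.625 but 7⁴ = 2401 reaches it, so n = 4.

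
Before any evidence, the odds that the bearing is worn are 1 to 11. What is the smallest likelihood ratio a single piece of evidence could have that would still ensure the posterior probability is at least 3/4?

33

Prior odds = 1/11.
Target odds = 0.75/0.25 = 3.
Required Bayes factor = 3 ÷ (1/11) = 33.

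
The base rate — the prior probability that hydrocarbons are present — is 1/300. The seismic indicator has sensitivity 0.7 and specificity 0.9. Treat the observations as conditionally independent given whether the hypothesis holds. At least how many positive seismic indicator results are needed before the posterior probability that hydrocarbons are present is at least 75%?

Prior odds: (1/300) ÷ (299/300) = 1/299.
False-positive rate = 1 − 0.9 = 0.1; likelihood ratio of a positive = 0.7/0.1 = 7.
Target odds: 0.75 ÷ 0.25 = 3.
Require 7ⁿ ≥ 3 ÷ (1/299) = 897.
7³ = 343 falls short of 897 but 7⁴ = 2401 reaches it, so n = 4.

4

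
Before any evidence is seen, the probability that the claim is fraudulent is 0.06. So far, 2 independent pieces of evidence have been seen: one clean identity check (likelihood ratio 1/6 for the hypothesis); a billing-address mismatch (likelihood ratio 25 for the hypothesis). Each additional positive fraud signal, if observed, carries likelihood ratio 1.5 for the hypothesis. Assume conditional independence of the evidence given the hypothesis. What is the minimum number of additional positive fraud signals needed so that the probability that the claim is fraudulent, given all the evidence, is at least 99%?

15

Prior odds = 0.06/0.94 = 3/47.
Combined Bayes factor of the evidence already in hand = (1/6) × 25 = 25/6.
Odds after that evidence = (3/47) × 25/6 = 25/94.
Target odds = 0.99/0.01 = 99.
Need 1.5ⁿ ≥ 99 ÷ (25/94) = 372.24.
1.5¹⁴ = 4782969/16384 falls short of 372.24 but 1.5¹⁵ = 14348907/32768 reaches it, so n = 15.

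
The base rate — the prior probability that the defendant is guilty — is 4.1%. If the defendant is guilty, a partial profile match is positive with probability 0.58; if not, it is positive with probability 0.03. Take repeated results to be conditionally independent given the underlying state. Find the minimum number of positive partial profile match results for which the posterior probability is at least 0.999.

4

Prior odds = 0.041/0.959 = 41/959.
Likelihood ratio of a positive = 0.58/0.03 = 58/3.
Target posterior odds = 0.999/0.001 = 999.
Need (41/959) × (58/3)ⁿ ≥ 999, i.e. (58/3)ⁿ ≥ 958041/41.
(58/3)³ = 195112/27 falls short of 958041/41 but (58/3)⁴ = 11316496/81 reaches it, so n = 4.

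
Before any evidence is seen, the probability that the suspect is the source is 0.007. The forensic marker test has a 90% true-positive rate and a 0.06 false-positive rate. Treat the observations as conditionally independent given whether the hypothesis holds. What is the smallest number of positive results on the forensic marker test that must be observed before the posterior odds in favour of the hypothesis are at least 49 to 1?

4

Prior odds = 0.007/0.993 = 7/993.
Likelihood ratio of a positive result = 0.9/0.06 = 15.
Target odds = 49.
Need (7/993) × 15ⁿ ≥ 49, i.e. 15ⁿ ≥ 6951.
15³ = 3375 falls short of 6951 but 15⁴ = 50625 reaches it, so n = 4.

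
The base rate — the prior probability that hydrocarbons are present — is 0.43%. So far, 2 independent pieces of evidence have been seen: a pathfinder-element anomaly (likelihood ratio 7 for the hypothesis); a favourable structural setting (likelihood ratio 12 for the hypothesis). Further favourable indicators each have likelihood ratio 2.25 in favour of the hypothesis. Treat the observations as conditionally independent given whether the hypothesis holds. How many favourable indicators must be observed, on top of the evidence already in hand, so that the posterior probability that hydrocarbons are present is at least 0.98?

Prior odds = 0.0043/0.9957 = 43/9957.
Combined Bayes factor of the evidence already in hand = 7 × 12 = 84.
Odds after that evidence = (43/9957) × 84 = 1204/3319.
Target odds = 0.98/0.02 = 49.
Need 2.25ⁿ ≥ 49 ÷ (1204/3319) = 23233/172.
2.25⁶ = 531441/4096 falls short of 23233/172 but 2.25⁷ = 4782969/16384 reaches it, so n = 7.

7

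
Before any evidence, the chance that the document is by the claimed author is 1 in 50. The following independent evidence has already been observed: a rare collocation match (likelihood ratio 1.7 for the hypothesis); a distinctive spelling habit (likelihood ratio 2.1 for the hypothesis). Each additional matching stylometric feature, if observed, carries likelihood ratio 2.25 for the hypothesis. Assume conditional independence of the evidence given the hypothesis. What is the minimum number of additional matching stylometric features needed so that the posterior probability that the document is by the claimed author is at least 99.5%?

10

Prior odds = 0.02/0.98 = 1/49.
Combined Bayes factor of the evidence already in hand = 1.7 × 2.1 = 3.57.
Odds after that evidence = (1/49) × 3.57 = 51/700.
Target odds = 0.995/0.005 = 199.
Need 2.25ⁿ ≥ 199 ÷ (51/700) = 139300/51.
2.25⁹ = 387420489/262144 falls short of 139300/51 but 2.25¹⁰ ≈3325.26 reaches it, so n = 10.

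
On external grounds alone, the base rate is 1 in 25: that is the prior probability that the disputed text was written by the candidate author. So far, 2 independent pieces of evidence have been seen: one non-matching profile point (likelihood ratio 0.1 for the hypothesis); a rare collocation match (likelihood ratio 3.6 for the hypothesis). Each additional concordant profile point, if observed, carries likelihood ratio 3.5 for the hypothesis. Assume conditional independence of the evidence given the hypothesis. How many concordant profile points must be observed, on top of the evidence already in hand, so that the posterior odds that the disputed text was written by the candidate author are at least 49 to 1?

Prior odds = 0.04/0.96 = 1/24.
Combined Bayes factor of the evidence already in hand = 0.1 × 3.6 = 0.36.
Odds after that evidence = (1/24) × 0.36 = 0.015.
Target odds = 49.
Need 3.5ⁿ ≥ 49 ÷ 0.015 = 9800/3.
3.5⁶ = 1838.265625 falls short of 9800/3 but 3.5⁷ = 823543/128 reaches it, so n = 7.

7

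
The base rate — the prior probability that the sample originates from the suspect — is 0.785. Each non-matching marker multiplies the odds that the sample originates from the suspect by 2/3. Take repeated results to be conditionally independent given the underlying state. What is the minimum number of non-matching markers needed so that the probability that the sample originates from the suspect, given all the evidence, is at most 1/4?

Prior odds = 0.785/0.215 = 157/43.
Likelihood ratio per non-matching marker = 2/3.
Target posterior odds = 0.25/0.75 = 1/3.
Need (157/43) × (2/3)ⁿ ≤ 1/3, i.e. (2/3)ⁿ ≤ 43/471.
(2/3)⁵ = 32/243 is still above 43/471 but (2/3)⁶ = 64/729 is at or below it, so n = 6.

6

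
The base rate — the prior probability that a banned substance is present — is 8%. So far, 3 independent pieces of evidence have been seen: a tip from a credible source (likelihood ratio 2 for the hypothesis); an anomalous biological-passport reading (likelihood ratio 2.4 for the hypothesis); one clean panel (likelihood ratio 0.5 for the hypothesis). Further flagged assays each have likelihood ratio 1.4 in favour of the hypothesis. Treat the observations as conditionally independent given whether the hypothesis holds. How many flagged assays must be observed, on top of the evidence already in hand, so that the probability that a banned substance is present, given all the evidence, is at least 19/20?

Prior odds = 0.08/0.92 = 2/23.
Combined Bayes factor of the evidence already in hand = 2 × 2.4 × 0.5 = 2.4.
Odds after that evidence = (2/23) × 2.4 = 24/115.
Target odds = 0.95/0.05 = 19.
Need 1.4ⁿ ≥ 19 ÷ (24/115) = 2185/24.
1.4¹³ ≈79.3715 falls short of 2185/24 but 1.4¹⁴ ≈111.12 reaches it, so n = 14.

14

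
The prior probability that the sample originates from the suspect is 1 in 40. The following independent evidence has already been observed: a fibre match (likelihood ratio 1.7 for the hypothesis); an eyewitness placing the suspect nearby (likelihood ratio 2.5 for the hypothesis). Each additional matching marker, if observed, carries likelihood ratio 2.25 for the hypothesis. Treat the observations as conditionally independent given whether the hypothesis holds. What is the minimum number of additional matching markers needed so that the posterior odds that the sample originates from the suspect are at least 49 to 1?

Prior odds = 0.025/0.975 = 1/39.
Combined Bayes factor of the evidence already in hand = 1.7 × 2.5 = 4.25.
Odds after that evidence = (1/39) × 4.25 = 17/156.
Target odds = 49.
Need 2.25ⁿ ≥ 49 ÷ (17/156) = 7644/17.
2.25⁷ = 4782969/16384 falls short of 7644/17 but 2.25⁸ = 43046721/65536 reaches it, so n = 8.

8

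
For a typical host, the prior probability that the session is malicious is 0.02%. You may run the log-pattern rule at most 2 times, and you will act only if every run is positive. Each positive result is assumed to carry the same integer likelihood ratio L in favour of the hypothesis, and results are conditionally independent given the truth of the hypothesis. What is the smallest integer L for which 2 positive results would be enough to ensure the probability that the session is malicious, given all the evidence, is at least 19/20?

Prior odds = 0.0002/0.9998 = 1/4999.
Target odds = 0.95/0.05 = 19.
Need L² ≥ 19 ÷ (1/4999) = 94981.
308² = 94864 < 94981 ≤ 95481 = 309², so L = 309.

309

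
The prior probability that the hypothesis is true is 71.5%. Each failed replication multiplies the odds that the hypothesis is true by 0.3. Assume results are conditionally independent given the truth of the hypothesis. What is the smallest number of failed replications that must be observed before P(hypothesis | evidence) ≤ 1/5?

2

Prior odds = 0.715/0.285 = 143/57.
Likelihood ratio per failed replication = 0.3.
Target posterior odds = 0.2/0.8 = 0.25.
Need (143/57) × 0.3ⁿ ≤ 0.25, i.e. 0.3ⁿ ≤ 57/572.
0.3¹ = 0.3 is still above 57/572 but 0.3² = 0.09 is at or below it, so n = 2.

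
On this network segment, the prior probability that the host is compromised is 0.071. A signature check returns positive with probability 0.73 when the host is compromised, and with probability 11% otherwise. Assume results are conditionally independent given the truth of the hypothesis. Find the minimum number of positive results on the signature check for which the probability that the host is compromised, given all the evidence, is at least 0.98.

Prior odds: 0.071 ÷ 0.929 = 71/929.
Likelihood ratio of a positive result = 0.73/0.11 = 73/11.
Target posterior odds = 0.98/0.02 = 49.
Need (71/929) × (73/11)ⁿ ≥ 49, i.e. (73/11)ⁿ ≥ 45521/71.
(73/11)³ = 389017/1331 falls short of 45521/71 but (73/11)⁴ = 28398241/14641 reaches it, so n = 4.

4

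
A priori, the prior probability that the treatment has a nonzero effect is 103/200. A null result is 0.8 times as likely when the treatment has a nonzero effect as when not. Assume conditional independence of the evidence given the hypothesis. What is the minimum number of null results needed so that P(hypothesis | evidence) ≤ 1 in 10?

Prior odds: 0.515 ÷ 0.485 = 103/97.
Likelihood ratio per null result = 0.8.
Target odds: 0.1 ÷ 0.9 = 1/9.
Require 0.8ⁿ ≤ 1/9 ÷ (103/97) = 97/927.
0.8¹⁰ = 1048576/9765625 is still above 97/927 but 0.8¹¹ = 4194304/48828125 is at or below it, so n = 11.

11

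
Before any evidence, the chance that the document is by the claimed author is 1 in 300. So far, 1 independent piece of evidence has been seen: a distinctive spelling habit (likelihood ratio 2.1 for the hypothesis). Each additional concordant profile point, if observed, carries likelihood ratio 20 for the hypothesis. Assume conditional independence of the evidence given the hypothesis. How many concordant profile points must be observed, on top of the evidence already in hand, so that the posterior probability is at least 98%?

3

Prior odds = (1/300)/(299/300) = 1/299.
Bayes factor of the evidence already in hand = 2.1.
Odds after that evidence = (1/299) × 2.1 = 21/2990.
Target odds = 0.98/0.02 = 49.
Need 20ⁿ ≥ 49 ÷ (21/2990) = 20930/3.
20² = 400 falls short of 20930/3 but 20³ = 8000 reaches it, so n = 3.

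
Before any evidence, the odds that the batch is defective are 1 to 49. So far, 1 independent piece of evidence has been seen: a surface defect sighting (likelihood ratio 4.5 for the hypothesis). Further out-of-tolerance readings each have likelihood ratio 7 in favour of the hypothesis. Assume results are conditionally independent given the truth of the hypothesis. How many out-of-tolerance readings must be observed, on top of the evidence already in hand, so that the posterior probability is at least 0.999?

Prior odds = 1/49.
Bayes factor of the evidence already in hand = 4.5.
Odds after that evidence = (1/49) × 4.5 = 9/98.
Target odds = 0.999/0.001 = 999.
Need 7ⁿ ≥ 999 ÷ (9/98) = 10878.
7⁴ = 2401 falls short of 10878 but 7⁵ = 16807 reaches it, so n = 5.

5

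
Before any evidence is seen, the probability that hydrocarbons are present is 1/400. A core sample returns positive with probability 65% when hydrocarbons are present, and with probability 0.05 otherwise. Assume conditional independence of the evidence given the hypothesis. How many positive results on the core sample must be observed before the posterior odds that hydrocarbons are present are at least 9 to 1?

4

Prior odds: 0.0025 ÷ 0.9975 = 1/399.
Likelihood ratio of a positive result = 0.65/0.05 = 13.
Target odds = 9.
Need (1/399) × 13ⁿ ≥ 9, i.e. 13ⁿ ≥ 3591.
13³ = 2197 falls short of 3591 but 13⁴ = 28561 reaches it, so n = 4.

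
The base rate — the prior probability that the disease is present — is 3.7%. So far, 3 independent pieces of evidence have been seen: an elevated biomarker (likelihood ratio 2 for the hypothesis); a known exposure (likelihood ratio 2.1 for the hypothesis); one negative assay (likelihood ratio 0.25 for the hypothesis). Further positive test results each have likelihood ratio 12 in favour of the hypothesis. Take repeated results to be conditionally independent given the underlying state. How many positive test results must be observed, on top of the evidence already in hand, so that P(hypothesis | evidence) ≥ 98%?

Prior odds = 0.037/0.963 = 37/963.
Combined Bayes factor of the evidence already in hand = 2 × 2.1 × 0.25 = 1.05.
Odds after that evidence = (37/963) × 1.05 = 259/6420.
Target odds = 0.98/0.02 = 49.
Need 12ⁿ ≥ 49 ÷ (259/6420) = 44940/37.
12² = 144 falls short of 44940/37 but 12³ = 1728 reaches it, so n = 3.

3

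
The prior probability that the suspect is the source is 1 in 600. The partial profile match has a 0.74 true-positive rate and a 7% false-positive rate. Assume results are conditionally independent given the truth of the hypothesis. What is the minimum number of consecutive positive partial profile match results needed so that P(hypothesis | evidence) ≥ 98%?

Prior odds = (1/600)/(599/600) = 1/599.
Likelihood ratio of a positive result = 0.74/0.07 = 74/7.
Target odds: 0.98 ÷ 0.02 = 49.
Need (1/599) × (74/7)ⁿ ≥ 49, i.e. (74/7)ⁿ ≥ 29351.
(74/7)⁴ = 29986576/2401 falls short of 29351 but (74/7)⁵ ≈132029 reaches it, so n = 5.

5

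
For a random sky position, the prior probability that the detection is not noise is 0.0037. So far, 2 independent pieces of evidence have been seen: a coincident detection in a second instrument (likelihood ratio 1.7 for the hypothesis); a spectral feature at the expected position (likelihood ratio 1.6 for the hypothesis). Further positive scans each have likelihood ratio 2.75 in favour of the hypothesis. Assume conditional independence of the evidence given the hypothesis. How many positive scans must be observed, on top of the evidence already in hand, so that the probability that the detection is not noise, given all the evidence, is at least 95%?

Prior odds = 0.0037/0.9963 = 37/9963.
Combined Bayes factor of the evidence already in hand = 1.7 × 1.6 = 2.72.
Odds after that evidence = (37/9963) × 2.72 = 2516/249075.
Target odds = 0.95/0.05 = 19.
Need 2.75ⁿ ≥ 19 ÷ (2516/249075) = 4732425/2516.
2.75⁷ = 19487171/16384 falls short of 4732425/2516 but 2.75⁸ = 214358881/65536 reaches it, so n = 8.

8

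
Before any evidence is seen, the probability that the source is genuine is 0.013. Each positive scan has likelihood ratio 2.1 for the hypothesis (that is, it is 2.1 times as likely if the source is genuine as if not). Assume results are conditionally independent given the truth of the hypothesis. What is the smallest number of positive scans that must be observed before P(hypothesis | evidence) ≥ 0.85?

9

Prior odds: 0.013 ÷ 0.987 = 13/987.
Likelihood ratio per positive scan = 2.1.
Target odds: 0.85 ÷ 0.15 = 17/3.
Require 2.1ⁿ ≥ 17/3 ÷ (13/987) = 5593/13.
2.1⁸ ≈378.229 falls short of 5593/13 but 2.1⁹ ≈794.28 reaches it, so n = 9.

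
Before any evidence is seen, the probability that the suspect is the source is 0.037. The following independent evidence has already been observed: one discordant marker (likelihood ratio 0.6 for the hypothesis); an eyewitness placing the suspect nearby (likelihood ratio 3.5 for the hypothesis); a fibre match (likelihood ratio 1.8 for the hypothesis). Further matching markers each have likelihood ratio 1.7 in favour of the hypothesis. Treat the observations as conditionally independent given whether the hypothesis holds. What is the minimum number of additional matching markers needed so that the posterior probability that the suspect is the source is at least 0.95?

Prior odds = 0.037/0.963 = 37/963.
Combined Bayes factor of the evidence already in hand = 0.6 × 3.5 × 1.8 = 3.78.
Odds after that evidence = (37/963) × 3.78 = 777/5350.
Target odds = 0.95/0.05 = 19.
Need 1.7ⁿ ≥ 19 ÷ (777/5350) = 101650/777.
1.7⁹ ≈118.588 falls short of 101650/777 but 1.7¹⁰ ≈201.599 reaches it, so n = 10.

10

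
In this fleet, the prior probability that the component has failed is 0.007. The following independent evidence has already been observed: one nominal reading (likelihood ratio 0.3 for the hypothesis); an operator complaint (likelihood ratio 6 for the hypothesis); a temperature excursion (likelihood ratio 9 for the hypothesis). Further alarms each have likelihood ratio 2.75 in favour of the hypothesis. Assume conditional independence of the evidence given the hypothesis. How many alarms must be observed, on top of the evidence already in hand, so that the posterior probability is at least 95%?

Prior odds = 0.007/0.993 = 7/993.
Combined Bayes factor of the evidence already in hand = 0.3 × 6 × 9 = 16.2.
Odds after that evidence = (7/993) × 16.2 = 189/1655.
Target odds = 0.95/0.05 = 19.
Need 2.75ⁿ ≥ 19 ÷ (189/1655) = 31445/189.
2.75⁵ = 161051/1024 falls short of 31445/189 but 2.75⁶ = 1771561/4096 reaches it, so n = 6.

6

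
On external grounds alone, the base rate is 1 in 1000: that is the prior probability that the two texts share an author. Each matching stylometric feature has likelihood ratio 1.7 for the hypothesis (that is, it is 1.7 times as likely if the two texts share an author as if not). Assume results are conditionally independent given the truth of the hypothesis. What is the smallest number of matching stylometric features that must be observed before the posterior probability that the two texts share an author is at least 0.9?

Prior odds: 0.001 ÷ 0.999 = 1/999.
Likelihood ratio per matching stylometric feature = 1.7.
Target odds: 0.9 ÷ 0.1 = 9.
Require 1.7ⁿ ≥ 9 ÷ (1/999) = 8991.
1.7¹⁷ ≈8272.4 falls short of 8991 but 1.7¹⁸ ≈14063.1 reaches it, so n = 18.

18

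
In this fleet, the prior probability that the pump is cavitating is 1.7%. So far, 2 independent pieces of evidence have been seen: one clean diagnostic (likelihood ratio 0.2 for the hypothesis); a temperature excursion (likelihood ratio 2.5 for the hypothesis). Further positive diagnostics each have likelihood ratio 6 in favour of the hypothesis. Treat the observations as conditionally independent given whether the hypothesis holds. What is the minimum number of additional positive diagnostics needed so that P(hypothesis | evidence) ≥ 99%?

Prior odds = 0.017/0.983 = 17/983.
Combined Bayes factor of the evidence already in hand = 0.2 × 2.5 = 0.5.
Odds after that evidence = (17/983) × 0.5 = 17/1966.
Target odds = 0.99/0.01 = 99.
Need 6ⁿ ≥ 99 ÷ (17/1966) = 194634/17.
6⁵ = 7776 falls short of 194634/17 but 6⁶ = 46656 reaches it, so n = 6.

6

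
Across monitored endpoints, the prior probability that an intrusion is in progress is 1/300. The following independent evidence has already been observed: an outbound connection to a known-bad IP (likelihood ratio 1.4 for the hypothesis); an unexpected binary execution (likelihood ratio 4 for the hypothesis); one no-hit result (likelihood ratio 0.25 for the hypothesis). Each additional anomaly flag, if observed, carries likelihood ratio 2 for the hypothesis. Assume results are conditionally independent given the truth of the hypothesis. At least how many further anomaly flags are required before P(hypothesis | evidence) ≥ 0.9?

11

Prior odds = (1/300)/(299/300) = 1/299.
Combined Bayes factor of the evidence already in hand = 1.4 × 4 × 0.25 = 1.4.
Odds after that evidence = (1/299) × 1.4 = 7/1495.
Target odds = 0.9/0.1 = 9.
Need 2ⁿ ≥ 9 ÷ (7/1495) = 13455/7.
2¹⁰ = 1024 falls short of 13455/7 but 2¹¹ = 2048 reaches it, so n = 11.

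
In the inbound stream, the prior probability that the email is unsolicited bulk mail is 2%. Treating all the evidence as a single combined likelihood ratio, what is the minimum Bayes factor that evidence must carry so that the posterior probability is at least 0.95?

931

Prior odds = 0.02/0.98 = 1/49.
Target odds = 0.95/0.05 = 19.
Required Bayes factor = 19 ÷ (1/49) = 931.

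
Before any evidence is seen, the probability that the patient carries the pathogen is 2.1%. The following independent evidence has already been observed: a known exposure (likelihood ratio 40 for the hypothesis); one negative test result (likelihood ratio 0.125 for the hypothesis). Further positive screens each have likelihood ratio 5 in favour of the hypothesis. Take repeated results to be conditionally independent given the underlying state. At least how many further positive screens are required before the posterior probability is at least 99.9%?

Prior odds = 0.021/0.979 = 21/979.
Combined Bayes factor of the evidence already in hand = 40 × 0.125 = 5.
Odds after that evidence = (21/979) × 5 = 105/979.
Target odds = 0.999/0.001 = 999.
Need 5ⁿ ≥ 999 ÷ (105/979) = 326007/35.
5⁵ = 3125 falls short of 326007/35 but 5⁶ = 15625 reaches it, so n = 6.

6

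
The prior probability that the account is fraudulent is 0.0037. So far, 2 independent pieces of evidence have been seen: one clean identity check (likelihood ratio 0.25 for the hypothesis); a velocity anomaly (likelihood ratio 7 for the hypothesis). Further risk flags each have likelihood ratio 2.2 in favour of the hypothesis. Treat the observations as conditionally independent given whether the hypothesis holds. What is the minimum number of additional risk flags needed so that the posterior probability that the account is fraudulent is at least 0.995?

Prior odds = 0.0037/0.9963 = 37/9963.
Combined Bayes factor of the evidence already in hand = 0.25 × 7 = 1.75.
Odds after that evidence = (37/9963) × 1.75 = 259/39852.
Target odds = 0.995/0.005 = 199.
Need 2.2ⁿ ≥ 199 ÷ (259/39852) = 7930548/259.
2.2¹³ ≈28281 falls short of 7930548/259 but 2.2¹⁴ ≈62218.2 reaches it, so n = 14.

14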